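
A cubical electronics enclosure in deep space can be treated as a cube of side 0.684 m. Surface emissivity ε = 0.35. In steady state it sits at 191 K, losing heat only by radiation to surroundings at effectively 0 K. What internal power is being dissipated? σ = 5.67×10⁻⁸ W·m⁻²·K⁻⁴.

P ≈ 74.1 W

Steady state: P = εσA T⁴.
A = 6L² = 2.807 m²; T⁴ = (191)⁴ = 1.331×10⁹ K⁴.
P = 0.35 × 5.67×10⁻⁸ × 2.807 × 1.331×10⁹.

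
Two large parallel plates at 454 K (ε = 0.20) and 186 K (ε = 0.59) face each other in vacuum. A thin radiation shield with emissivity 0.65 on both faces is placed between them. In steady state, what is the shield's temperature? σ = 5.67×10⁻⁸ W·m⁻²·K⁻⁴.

T_s ≈ 338 K

In steady state the net flux on the hot side equals that on the cold side.
σ(T₁⁴−T_s⁴)/D₁ = σ(T_s⁴−T₂⁴)/D₂, with D₁ = 1/ε₁+1/ε_s−1 = 5.538, D₂ = 1/ε_s+1/ε₂−1 = 2.233.
Solve for T_s⁴: T_s⁴ = (D₂·T₁⁴ + D₁·T₂⁴)/(D₁+D₂) = 1.306×10¹⁰ K⁴.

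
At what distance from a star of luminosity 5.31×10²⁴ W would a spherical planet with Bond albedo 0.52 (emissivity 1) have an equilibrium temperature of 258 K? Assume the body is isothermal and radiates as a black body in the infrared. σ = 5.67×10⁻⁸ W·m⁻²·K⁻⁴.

d ≈ 1.42×10¹⁰ m

For an isothermal black-emitting sphere, (1−a)S·πr² = σ·4πr²·T⁴ ⇒ S = 4σT⁴/(1−a).
S = 4·5.67×10⁻⁸·(258)⁴/0.480 = 2094 W/m².
Flux falls as S = L/(4πd²), so d = √(L/(4πS)) = √(5.31×10²⁴/(4π·2094)).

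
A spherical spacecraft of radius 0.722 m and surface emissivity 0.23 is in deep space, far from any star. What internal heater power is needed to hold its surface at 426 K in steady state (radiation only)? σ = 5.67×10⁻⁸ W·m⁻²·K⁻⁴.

P ≈ 2810 W

P = εσ·4πr²·T⁴.
4πr² = 6.551 m²; T⁴ = 3.293×10¹⁰ K⁴.
P = 0.23·5.67×10⁻⁸·6.551·3.293×10¹⁰.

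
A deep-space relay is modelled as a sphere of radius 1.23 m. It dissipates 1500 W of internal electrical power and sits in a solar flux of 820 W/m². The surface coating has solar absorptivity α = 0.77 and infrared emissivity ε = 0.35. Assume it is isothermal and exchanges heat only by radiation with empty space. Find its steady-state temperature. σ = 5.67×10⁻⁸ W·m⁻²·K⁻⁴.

T ≈ 330 K

At steady state, absorbed solar power + internal power = radiated power.
Absorbed: α·S·A_cross = 0.77·820·4.753 = 3001 W (cross-section πr²).
Total input = 3001 + 1500 = 4501 W.
Radiated: εσ·A_surf·T⁴ with A_surf = 4πr² = 19.01 m².
T⁴ = 4501/(0.35·5.67×10⁻⁸·19.01) = 1.193×10¹⁰ K⁴.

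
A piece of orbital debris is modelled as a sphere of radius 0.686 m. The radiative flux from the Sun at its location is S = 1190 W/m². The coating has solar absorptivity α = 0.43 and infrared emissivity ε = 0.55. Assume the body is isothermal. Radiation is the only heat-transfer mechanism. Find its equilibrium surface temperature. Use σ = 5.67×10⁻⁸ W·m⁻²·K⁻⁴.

At equilibrium, absorbed power = emitted power.
Absorbing cross-section = πr² = 1.478 m²; emitting surface = 4πr² = 5.914 m² (ratio 4).
αS·A_cross = εσ·A_surf·T⁴  ⇒  T⁴ = αS/(ε·4σ).
T⁴ = 0.430·1190/(0.55·4·5.67×10⁻⁸) = 4.102×10⁹ K⁴.
T = (4.102×10⁹)^(1/4).

T ≈ 253 K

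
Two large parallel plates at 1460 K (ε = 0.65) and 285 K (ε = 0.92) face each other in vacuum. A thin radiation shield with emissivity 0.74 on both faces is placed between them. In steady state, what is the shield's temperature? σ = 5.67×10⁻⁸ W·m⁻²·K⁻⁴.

In steady state the net flux on the hot side equals that on the cold side.
σ(T₁⁴−T_s⁴)/D₁ = σ(T_s⁴−T₂⁴)/D₂, with D₁ = 1/ε₁+1/ε_s−1 = 1.890, D₂ = 1/ε_s+1/ε₂−1 = 1.438.
Solve for T_s⁴: T_s⁴ = (D₂·T₁⁴ + D₁·T₂⁴)/(D₁+D₂) = 1.967×10¹² K⁴.

T_s ≈ 1180 K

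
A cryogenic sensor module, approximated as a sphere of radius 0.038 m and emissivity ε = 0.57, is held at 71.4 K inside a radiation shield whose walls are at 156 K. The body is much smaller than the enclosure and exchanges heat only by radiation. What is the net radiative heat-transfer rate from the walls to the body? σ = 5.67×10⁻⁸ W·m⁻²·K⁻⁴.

P_net ≈ 0.332 W

For a small grey body in a large enclosure: P_net = εσA(T_body⁴ − T_wall⁴).
A = 4πr² = 0.01815 m²; T_body⁴ − T_wall⁴ = 2.599×10⁷ − 5.922×10⁸ = -5.663×10⁸ K⁴.
|P_net| = 0.57·5.67×10⁻⁸·0.01815·5.663×10⁸.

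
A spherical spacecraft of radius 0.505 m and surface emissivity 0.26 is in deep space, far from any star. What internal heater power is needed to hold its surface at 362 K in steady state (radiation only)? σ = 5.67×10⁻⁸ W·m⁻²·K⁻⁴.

P ≈ 811 W

P = εσ·4πr²·T⁴.
4πr² = 3.205 m²; T⁴ = 1.717×10¹⁰ K⁴.
P = 0.26·5.67×10⁻⁸·3.205·1.717×10¹⁰.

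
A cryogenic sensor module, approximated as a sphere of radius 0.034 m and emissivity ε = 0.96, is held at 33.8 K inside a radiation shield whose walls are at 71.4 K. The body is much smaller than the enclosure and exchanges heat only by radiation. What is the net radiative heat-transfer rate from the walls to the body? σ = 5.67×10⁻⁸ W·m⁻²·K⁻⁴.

P_net ≈ 0.0195 W

For a small grey body in a large enclosure: P_net = εσA(T_body⁴ − T_wall⁴).
A = 4πr² = 0.01453 m²; T_body⁴ − T_wall⁴ = 1.305×10⁶ − 2.599×10⁷ = -2.468×10⁷ K⁴.
|P_net| = 0.96·5.67×10⁻⁸·0.01453·2.468×10⁷.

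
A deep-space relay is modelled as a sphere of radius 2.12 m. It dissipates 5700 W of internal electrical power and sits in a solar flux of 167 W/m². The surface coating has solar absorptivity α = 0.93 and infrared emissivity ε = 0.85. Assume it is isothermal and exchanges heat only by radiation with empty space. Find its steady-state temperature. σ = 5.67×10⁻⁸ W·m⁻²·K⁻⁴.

At steady state, absorbed solar power + internal power = radiated power.
Absorbed: α·S·A_cross = 0.93·167·14.12 = 2193 W (cross-section πr²).
Total input = 2193 + 5700 = 7893 W.
Radiated: εσ·A_surf·T⁴ with A_surf = 4πr² = 56.48 m².
T⁴ = 7893/(0.85·5.67×10⁻⁸·56.48) = 2.900×10⁹ K⁴.

T ≈ 232 K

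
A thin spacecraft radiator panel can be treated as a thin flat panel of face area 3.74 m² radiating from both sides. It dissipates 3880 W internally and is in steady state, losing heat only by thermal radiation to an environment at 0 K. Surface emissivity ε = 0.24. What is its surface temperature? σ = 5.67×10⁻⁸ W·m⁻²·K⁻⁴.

T ≈ 442 K

Steady state: internal power = radiated power, P = εσA T⁴.
Radiating area A = 2·3.74 = 7.480 m².
T⁴ = P/(εσA) = 3880/(0.24·5.67×10⁻⁸·7.480) = 3.812×10¹⁰ K⁴.
T = (3.812×10¹⁰)^(1/4).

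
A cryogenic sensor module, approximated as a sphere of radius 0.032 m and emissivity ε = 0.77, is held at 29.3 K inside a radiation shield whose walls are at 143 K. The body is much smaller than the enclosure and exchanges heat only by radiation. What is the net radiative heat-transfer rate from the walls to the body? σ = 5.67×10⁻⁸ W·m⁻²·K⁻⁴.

P_net ≈ 0.235 W

For a small grey body in a large enclosure: P_net = εσA(T_body⁴ − T_wall⁴).
A = 4πr² = 0.01287 m²; T_body⁴ − T_wall⁴ = 7.370×10⁵ − 4.182×10⁸ = -4.174×10⁸ K⁴.
|P_net| = 0.77·5.67×10⁻⁸·0.01287·4.174×10⁸.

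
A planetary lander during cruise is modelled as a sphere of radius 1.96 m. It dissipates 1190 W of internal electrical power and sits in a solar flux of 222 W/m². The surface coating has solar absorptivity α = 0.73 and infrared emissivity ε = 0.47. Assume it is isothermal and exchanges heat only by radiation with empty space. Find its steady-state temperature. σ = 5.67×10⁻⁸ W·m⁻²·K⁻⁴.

T ≈ 222 K

At steady state, absorbed solar power + internal power = radiated power.
Absorbed: α·S·A_cross = 0.73·222·12.07 = 1956 W (cross-section πr²).
Total input = 1956 + 1190 = 3146 W.
Radiated: εσ·A_surf·T⁴ with A_surf = 4πr² = 48.27 m².
T⁴ = 3146/(0.47·5.67×10⁻⁸·48.27) = 2.445×10⁹ K⁴.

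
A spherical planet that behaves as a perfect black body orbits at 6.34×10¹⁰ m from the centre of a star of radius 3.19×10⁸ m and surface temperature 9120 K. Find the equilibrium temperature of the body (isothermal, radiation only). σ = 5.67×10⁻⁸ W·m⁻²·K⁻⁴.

The star's surface emits σT_*⁴; at distance d the flux is S = σT_*⁴(R_*/d)².
S = 5.67×10⁻⁸·(9120)⁴·(3.19×10⁸/6.34×10¹⁰)² = 9930 W/m².
For an isothermal sphere T⁴ = (1−a)S/(4σ) = 4.378×10¹⁰ K⁴.

T ≈ 457 K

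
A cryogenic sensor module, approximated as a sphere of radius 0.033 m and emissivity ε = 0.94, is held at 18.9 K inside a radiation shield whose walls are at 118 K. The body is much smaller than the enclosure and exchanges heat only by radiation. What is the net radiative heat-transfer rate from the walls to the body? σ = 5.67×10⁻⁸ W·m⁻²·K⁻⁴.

For a small grey body in a large enclosure: P_net = εσA(T_body⁴ − T_wall⁴).
A = 4πr² = 0.01368 m²; T_body⁴ − T_wall⁴ = 1.276×10⁵ − 1.939×10⁸ = -1.938×10⁸ K⁴.
|P_net| = 0.94·5.67×10⁻⁸·0.01368·1.938×10⁸.

P_net ≈ 0.141 W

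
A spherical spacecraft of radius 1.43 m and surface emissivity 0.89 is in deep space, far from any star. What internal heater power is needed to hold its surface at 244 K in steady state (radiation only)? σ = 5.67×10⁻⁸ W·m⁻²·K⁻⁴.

P ≈ 4600 W

P = εσ·4πr²·T⁴.
4πr² = 25.70 m²; T⁴ = 3.545×10⁹ K⁴.
P = 0.89·5.67×10⁻⁸·25.70·3.545×10⁹.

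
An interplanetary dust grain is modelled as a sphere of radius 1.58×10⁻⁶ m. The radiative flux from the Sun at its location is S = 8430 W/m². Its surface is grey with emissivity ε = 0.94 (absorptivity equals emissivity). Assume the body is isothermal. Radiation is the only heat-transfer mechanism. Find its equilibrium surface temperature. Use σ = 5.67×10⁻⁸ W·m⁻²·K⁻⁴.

At equilibrium, absorbed power = emitted power.
Absorbing cross-section = πr² = 7.843×10⁻¹² m²; emitting surface = 4πr² = 3.137×10⁻¹¹ m² (ratio 4).
εS·A_cross = εσ·A_surf·T⁴  ⇒  T⁴ = S/(4σ)   (ε cancels).
T⁴ = 8430/(4·5.67×10⁻⁸) = 3.717×10¹⁰ K⁴.
T = (3.717×10¹⁰)^(1/4).

T ≈ 439 K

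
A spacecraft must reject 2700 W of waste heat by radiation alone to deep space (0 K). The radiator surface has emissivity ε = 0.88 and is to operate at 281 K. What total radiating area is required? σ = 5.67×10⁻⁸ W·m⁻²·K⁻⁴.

A ≈ 8.68 m²

P = εσA T⁴ ⇒ A = P/(εσT⁴).
T⁴ = 6.235×10⁹ K⁴.
A = 2700/(0.88 × 5.67×10⁻⁸ × 6.235×10⁹).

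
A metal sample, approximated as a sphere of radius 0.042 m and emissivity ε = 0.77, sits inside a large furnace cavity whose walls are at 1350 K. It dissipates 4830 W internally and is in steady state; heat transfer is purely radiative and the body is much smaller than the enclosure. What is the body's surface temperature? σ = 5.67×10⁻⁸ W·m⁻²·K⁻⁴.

For a small grey body in a large enclosure, net radiated power = εσA(T⁴ − T_w⁴).
Steady state: P = εσA(T⁴ − T_w⁴) with A = 4πr² = 0.02217 m².
T⁴ = P/(εσA) + T_w⁴ = 4830/(0.77·5.67×10⁻⁸·0.02217) + (1350)⁴
    = 4.991×10¹² + 3.322×10¹² = 8.312×10¹² K⁴.

T ≈ 1700 K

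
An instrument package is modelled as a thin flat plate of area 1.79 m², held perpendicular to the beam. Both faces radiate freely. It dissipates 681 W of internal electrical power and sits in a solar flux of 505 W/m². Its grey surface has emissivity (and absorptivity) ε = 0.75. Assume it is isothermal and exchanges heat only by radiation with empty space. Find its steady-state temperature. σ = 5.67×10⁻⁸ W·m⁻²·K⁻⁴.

T ≈ 307 K

At steady state, absorbed solar power + internal power = radiated power.
Absorbed: α·S·A_cross = 0.75·505·1.790 = 678.0 W (cross-section A).
Total input = 678.0 + 681 = 1359 W.
Radiated: εσ·A_surf·T⁴ with A_surf = 2A = 3.580 m².
T⁴ = 1359/(0.75·5.67×10⁻⁸·3.580) = 8.926×10⁹ K⁴.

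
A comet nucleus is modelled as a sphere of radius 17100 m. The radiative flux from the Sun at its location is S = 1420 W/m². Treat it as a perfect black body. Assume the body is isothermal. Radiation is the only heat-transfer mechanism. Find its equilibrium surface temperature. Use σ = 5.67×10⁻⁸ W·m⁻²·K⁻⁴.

T ≈ 281 K

At equilibrium, absorbed power = emitted power.
Absorbing cross-section = πr² = 9.186×10⁸ m²; emitting surface = 4πr² = 3.675×10⁹ m² (ratio 4).
S·A_cross = εσ·A_surf·T⁴  ⇒  T⁴ = S/(4σ).
T⁴ = 1.00·1420/(4·5.67×10⁻⁸) = 6.261×10⁹ K⁴.
T = (6.261×10⁹)^(1/4).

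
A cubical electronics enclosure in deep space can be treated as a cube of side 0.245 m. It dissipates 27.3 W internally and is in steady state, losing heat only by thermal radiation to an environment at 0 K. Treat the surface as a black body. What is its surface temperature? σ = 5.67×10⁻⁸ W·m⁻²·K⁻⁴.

Steady state: internal power = radiated power, P = εσA T⁴.
Radiating area A = 6L² = 0.3601 m².
T⁴ = P/(εσA) = 27.3/(1.0·5.67×10⁻⁸·0.3601) = 1.337×10⁹ K⁴.
T = (1.337×10⁹)^(1/4).

T ≈ 191 K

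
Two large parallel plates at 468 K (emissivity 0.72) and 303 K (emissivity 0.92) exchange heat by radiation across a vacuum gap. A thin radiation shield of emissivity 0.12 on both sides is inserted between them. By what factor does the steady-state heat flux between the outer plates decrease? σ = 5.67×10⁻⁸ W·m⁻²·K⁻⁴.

factor ≈ 11.6

Without shield: q₀ = σΔ(T⁴)/(1/ε₁+1/ε₂−1) with denominator 1.476.
With shield the two gaps are in series; the resistances add: (1/ε₁+1/ε_s−1)+(1/ε_s+1/ε₂−1) = 8.722+8.420 = 17.14.
Heat-flux ratio q₀/q = 17.14/1.476.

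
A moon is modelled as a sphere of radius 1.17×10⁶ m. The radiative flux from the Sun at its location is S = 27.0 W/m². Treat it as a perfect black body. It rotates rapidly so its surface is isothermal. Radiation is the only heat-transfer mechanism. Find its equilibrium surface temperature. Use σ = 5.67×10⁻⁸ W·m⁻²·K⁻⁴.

T ≈ 104 K

At equilibrium, absorbed power = emitted power.
Absorbing cross-section = πr² = 4.301×10¹² m²; emitting surface = 4πr² = 1.720×10¹³ m² (ratio 4).
S·A_cross = εσ·A_surf·T⁴  ⇒  T⁴ = S/(4σ).
T⁴ = 1.00·27.0/(4·5.67×10⁻⁸) = 1.190×10⁸ K⁴.
T = (1.190×10⁸)^(1/4).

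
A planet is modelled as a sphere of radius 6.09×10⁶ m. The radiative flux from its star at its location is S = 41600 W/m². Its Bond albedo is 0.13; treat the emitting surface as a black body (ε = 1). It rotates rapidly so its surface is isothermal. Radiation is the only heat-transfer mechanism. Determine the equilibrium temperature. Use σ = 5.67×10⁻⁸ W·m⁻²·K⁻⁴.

T ≈ 632 K

At equilibrium, absorbed power = emitted power.
Absorbing cross-section = πr² = 1.165×10¹⁴ m²; emitting surface = 4πr² = 4.661×10¹⁴ m² (ratio 4).
(1−a)S·A_cross = εσ·A_surf·T⁴  ⇒  T⁴ = (1−a)S/(4σ).
T⁴ = 0.870·41600/(4·5.67×10⁻⁸) = 1.596×10¹¹ K⁴.
T = (1.596×10¹¹)^(1/4).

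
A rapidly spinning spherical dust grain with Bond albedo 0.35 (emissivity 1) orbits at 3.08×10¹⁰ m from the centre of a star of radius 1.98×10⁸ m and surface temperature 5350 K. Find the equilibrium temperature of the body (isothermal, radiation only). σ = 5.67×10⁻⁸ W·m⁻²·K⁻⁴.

T ≈ 272 K

The star's surface emits σT_*⁴; at distance d the flux is S = σT_*⁴(R_*/d)².
S = 5.67×10⁻⁸·(5350)⁴·(1.98×10⁸/3.08×10¹⁰)² = 1920 W/m².
For an isothermal sphere T⁴ = (1−a)S/(4σ) = 5.502×10⁹ K⁴.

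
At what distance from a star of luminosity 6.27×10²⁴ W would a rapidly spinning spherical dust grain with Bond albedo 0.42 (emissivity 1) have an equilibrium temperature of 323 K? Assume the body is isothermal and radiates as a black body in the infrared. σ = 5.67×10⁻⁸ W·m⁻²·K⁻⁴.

For an isothermal black-emitting sphere, (1−a)S·πr² = σ·4πr²·T⁴ ⇒ S = 4σT⁴/(1−a).
S = 4·5.67×10⁻⁸·(323)⁴/0.580 = 4256 W/m².
Flux falls as S = L/(4πd²), so d = √(L/(4πS)) = √(6.27×10²⁴/(4π·4256)).

d ≈ 1.08×10¹⁰ m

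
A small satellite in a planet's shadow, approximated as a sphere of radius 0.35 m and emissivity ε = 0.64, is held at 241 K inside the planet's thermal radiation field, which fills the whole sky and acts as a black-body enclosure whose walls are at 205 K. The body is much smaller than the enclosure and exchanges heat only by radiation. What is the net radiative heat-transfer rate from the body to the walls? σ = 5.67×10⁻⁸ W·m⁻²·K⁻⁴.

P_net ≈ 89.8 W

For a small grey body in a large enclosure: P_net = εσA(T_body⁴ − T_wall⁴).
A = 4πr² = 1.539 m²; T_body⁴ − T_wall⁴ = 3.373×10⁹ − 1.766×10⁹ = 1.607×10⁹ K⁴.
|P_net| = 0.64·5.67×10⁻⁸·1.539·1.607×10⁹.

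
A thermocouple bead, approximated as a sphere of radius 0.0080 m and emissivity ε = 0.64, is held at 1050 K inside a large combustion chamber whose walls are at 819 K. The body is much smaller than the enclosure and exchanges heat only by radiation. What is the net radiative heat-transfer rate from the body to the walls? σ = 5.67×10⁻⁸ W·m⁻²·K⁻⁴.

P_net ≈ 22.3 W

For a small grey body in a large enclosure: P_net = εσA(T_body⁴ − T_wall⁴).
A = 4πr² = 8.042×10⁻⁴ m²; T_body⁴ − T_wall⁴ = 1.216×10¹² − 4.499×10¹¹ = 7.656×10¹¹ K⁴.
|P_net| = 0.64·5.67×10⁻⁸·8.042×10⁻⁴·7.656×10¹¹.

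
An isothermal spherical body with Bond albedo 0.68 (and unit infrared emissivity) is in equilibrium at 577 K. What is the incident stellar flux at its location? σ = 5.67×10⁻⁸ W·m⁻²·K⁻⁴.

S ≈ 78600 W/m²

(1−a)S·πr² = σ·4πr²·T⁴ ⇒ S = 4σT⁴/(1−a).
S = 4·5.67×10⁻⁸·1.108×10¹¹/0.320.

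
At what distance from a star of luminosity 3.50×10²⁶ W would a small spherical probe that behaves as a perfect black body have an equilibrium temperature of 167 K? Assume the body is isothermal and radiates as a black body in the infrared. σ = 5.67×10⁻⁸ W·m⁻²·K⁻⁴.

d ≈ 3.97×10¹¹ m

For an isothermal black-emitting sphere, (1−a)S·πr² = σ·4πr²·T⁴ ⇒ S = 4σT⁴/(1−a).
S = 4·5.67×10⁻⁸·(167)⁴/1.00 = 176.4 W/m².
Flux falls as S = L/(4πd²), so d = √(L/(4πS)) = √(3.50×10²⁶/(4π·176.4)).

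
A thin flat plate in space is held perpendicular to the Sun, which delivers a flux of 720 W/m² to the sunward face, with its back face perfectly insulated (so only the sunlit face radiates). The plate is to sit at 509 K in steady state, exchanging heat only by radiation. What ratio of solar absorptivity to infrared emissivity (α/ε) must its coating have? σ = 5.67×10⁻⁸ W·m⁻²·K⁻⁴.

Balance: αS·A = εσ·1A·T⁴ ⇒ α/ε = σT⁴/S.
α/ε = 5.67×10⁻⁸·(509)⁴/720 = 5.67×10⁻⁸·6.712×10¹⁰/720.

α/ε ≈ 5.29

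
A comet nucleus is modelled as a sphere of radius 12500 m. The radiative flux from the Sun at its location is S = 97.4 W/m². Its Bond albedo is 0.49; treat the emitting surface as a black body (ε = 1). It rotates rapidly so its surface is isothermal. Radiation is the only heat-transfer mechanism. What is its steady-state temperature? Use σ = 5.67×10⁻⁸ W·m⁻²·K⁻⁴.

T ≈ 122 K

At equilibrium, absorbed power = emitted power.
Absorbing cross-section = πr² = 4.909×10⁸ m²; emitting surface = 4πr² = 1.963×10⁹ m² (ratio 4).
(1−a)S·A_cross = εσ·A_surf·T⁴  ⇒  T⁴ = (1−a)S/(4σ).
T⁴ = 0.510·97.4/(4·5.67×10⁻⁸) = 2.190×10⁸ K⁴.
T = (2.190×10⁸)^(1/4).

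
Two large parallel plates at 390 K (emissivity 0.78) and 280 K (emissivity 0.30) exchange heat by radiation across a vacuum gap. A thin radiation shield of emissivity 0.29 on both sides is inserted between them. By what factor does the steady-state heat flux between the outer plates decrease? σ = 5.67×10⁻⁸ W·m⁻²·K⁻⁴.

factor ≈ 2.63

Without shield: q₀ = σΔ(T⁴)/(1/ε₁+1/ε₂−1) with denominator 3.615.
With shield the two gaps are in series; the resistances add: (1/ε₁+1/ε_s−1)+(1/ε_s+1/ε₂−1) = 3.730+5.782 = 9.512.
Heat-flux ratio q₀/q = 9.512/3.615.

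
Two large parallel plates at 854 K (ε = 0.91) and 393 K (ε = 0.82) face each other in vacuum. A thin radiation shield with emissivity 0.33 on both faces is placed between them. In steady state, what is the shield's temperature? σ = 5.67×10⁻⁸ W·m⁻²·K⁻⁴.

In steady state the net flux on the hot side equals that on the cold side.
σ(T₁⁴−T_s⁴)/D₁ = σ(T_s⁴−T₂⁴)/D₂, with D₁ = 1/ε₁+1/ε_s−1 = 3.129, D₂ = 1/ε_s+1/ε₂−1 = 3.250.
Solve for T_s⁴: T_s⁴ = (D₂·T₁⁴ + D₁·T₂⁴)/(D₁+D₂) = 2.827×10¹¹ K⁴.

T_s ≈ 729 K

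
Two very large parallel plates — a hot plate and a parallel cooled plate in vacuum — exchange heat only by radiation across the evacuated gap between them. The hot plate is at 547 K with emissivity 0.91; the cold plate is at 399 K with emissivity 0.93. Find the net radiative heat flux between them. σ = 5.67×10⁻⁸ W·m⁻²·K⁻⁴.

q ≈ 3100 W/m²

For two infinite grey parallel plates, q = σ(T₁⁴ − T₂⁴)/(1/ε₁ + 1/ε₂ − 1).
T₁⁴ − T₂⁴ = 8.953×10¹⁰ − 2.534×10¹⁰ = 6.418×10¹⁰ K⁴.
1/ε₁ + 1/ε₂ − 1 = 1.099 + 1.075 − 1 = 1.174.
q = 5.67×10⁻⁸ × 6.418×10¹⁰ / 1.174.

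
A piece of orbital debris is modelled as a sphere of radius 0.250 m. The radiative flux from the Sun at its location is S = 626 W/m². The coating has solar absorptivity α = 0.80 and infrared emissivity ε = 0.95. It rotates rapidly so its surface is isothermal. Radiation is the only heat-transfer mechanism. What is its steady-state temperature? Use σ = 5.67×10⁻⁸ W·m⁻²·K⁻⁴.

T ≈ 220 K

At equilibrium, absorbed power = emitted power.
Absorbing cross-section = πr² = 0.1963 m²; emitting surface = 4πr² = 0.7854 m² (ratio 4).
αS·A_cross = εσ·A_surf·T⁴  ⇒  T⁴ = αS/(ε·4σ).
T⁴ = 0.800·626/(0.95·4·5.67×10⁻⁸) = 2.324×10⁹ K⁴.
T = (2.324×10⁹)^(1/4).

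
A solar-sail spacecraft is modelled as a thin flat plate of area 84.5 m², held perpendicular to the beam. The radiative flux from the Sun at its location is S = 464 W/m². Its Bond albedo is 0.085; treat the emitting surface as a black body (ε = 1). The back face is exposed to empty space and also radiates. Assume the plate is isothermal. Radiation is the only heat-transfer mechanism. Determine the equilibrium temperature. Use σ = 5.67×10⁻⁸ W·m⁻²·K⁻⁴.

T ≈ 247 K

At equilibrium, absorbed power = emitted power.
Absorbing cross-section = A = 84.50 m²; emitting surface = 2A = 169.0 m² (ratio 2).
(1−a)S·A_cross = εσ·A_surf·T⁴  ⇒  T⁴ = (1−a)S/(2σ).
T⁴ = 0.915·464/(2·5.67×10⁻⁸) = 3.744×10⁹ K⁴.
T = (3.744×10⁹)^(1/4).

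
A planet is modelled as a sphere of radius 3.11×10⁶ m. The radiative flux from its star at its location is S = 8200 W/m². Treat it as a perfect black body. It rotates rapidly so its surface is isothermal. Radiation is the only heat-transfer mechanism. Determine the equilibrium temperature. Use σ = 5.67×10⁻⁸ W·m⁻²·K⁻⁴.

At equilibrium, absorbed power = emitted power.
Absorbing cross-section = πr² = 3.039×10¹³ m²; emitting surface = 4πr² = 1.215×10¹⁴ m² (ratio 4).
S·A_cross = εσ·A_surf·T⁴  ⇒  T⁴ = S/(4σ).
T⁴ = 1.00·8200/(4·5.67×10⁻⁸) = 3.616×10¹⁰ K⁴.
T = (3.616×10¹⁰)^(1/4).

T ≈ 436 K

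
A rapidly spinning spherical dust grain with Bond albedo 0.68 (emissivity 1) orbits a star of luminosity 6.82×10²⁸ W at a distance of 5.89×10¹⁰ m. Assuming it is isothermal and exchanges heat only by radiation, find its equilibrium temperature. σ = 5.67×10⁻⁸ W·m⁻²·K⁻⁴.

First find the stellar flux at distance d: S = L/(4πd²) = 6.82×10²⁸/(4π·(5.89×10¹⁰)²) = 1.564×10⁶ W/m².
For an isothermal sphere, absorbed (1−a)S·πr² = emitted σ·4πr²·T⁴, so T⁴ = (1−a)S/(4σ).
T⁴ = 0.320·1.564×10⁶/(4·5.67×10⁻⁸) = 2.207×10¹² K⁴.

T ≈ 1220 K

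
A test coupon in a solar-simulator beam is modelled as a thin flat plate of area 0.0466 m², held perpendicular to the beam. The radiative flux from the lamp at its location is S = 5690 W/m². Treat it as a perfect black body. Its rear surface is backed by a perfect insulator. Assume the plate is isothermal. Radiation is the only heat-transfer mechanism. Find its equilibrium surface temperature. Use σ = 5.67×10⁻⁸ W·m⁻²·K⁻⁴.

At equilibrium, absorbed power = emitted power.
Absorbing cross-section = A = 0.04660 m²; emitting surface = A = 0.04660 m² (ratio 1).
S·A_cross = εσ·A_surf·T⁴  ⇒  T⁴ = S/(1σ).
T⁴ = 1.00·5690/(1·5.67×10⁻⁸) = 1.004×10¹¹ K⁴.
T = (1.004×10¹¹)^(1/4).

T ≈ 563 K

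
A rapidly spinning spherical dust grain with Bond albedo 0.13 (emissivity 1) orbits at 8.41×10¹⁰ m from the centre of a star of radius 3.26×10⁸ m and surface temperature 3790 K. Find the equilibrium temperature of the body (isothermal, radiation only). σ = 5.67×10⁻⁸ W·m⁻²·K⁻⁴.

The star's surface emits σT_*⁴; at distance d the flux is S = σT_*⁴(R_*/d)².
S = 5.67×10⁻⁸·(3790)⁴·(3.26×10⁸/8.41×10¹⁰)² = 175.8 W/m².
For an isothermal sphere T⁴ = (1−a)S/(4σ) = 6.743×10⁸ K⁴.

T ≈ 161 K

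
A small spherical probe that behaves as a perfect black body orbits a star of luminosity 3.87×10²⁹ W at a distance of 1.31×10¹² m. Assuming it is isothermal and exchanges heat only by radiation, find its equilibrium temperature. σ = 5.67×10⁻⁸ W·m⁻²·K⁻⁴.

First find the stellar flux at distance d: S = L/(4πd²) = 3.87×10²⁹/(4π·(1.31×10¹²)²) = 17950 W/m².
For an isothermal sphere, absorbed (1−a)S·πr² = emitted σ·4πr²·T⁴, so T⁴ = (1−a)S/(4σ).
T⁴ = 1.00·17950/(4·5.67×10⁻⁸) = 7.913×10¹⁰ K⁴.

T ≈ 530 K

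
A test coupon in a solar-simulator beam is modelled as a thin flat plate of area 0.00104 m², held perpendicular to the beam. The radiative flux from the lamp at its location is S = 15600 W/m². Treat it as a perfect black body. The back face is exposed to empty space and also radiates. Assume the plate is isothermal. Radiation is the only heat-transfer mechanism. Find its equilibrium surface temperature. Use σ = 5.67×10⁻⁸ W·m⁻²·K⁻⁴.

At equilibrium, absorbed power = emitted power.
Absorbing cross-section = A = 0.001040 m²; emitting surface = 2A = 0.002080 m² (ratio 2).
S·A_cross = εσ·A_surf·T⁴  ⇒  T⁴ = S/(2σ).
T⁴ = 1.00·15600/(2·5.67×10⁻⁸) = 1.376×10¹¹ K⁴.
T = (1.376×10¹¹)^(1/4).

T ≈ 609 K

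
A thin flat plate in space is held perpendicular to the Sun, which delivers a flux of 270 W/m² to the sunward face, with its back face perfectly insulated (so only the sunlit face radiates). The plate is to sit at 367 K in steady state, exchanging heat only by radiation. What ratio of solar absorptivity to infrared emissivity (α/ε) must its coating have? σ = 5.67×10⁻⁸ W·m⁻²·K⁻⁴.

α/ε ≈ 3.81

Balance: αS·A = εσ·1A·T⁴ ⇒ α/ε = σT⁴/S.
α/ε = 5.67×10⁻⁸·(367)⁴/270 = 5.67×10⁻⁸·1.814×10¹⁰/270.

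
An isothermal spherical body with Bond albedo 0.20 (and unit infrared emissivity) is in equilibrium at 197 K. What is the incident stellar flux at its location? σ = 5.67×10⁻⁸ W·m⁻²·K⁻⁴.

(1−a)S·πr² = σ·4πr²·T⁴ ⇒ S = 4σT⁴/(1−a).
S = 4·5.67×10⁻⁸·1.506×10⁹/0.800.

S ≈ 427 W/m²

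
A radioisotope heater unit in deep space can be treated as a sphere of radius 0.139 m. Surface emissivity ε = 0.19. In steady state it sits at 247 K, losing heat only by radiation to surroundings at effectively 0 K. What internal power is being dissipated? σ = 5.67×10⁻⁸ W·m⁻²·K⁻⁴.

Steady state: P = εσA T⁴.
A = 4πr² = 0.2428 m²; T⁴ = (247)⁴ = 3.722×10⁹ K⁴.
P = 0.19 × 5.67×10⁻⁸ × 0.2428 × 3.722×10⁹.

P ≈ 9.74 W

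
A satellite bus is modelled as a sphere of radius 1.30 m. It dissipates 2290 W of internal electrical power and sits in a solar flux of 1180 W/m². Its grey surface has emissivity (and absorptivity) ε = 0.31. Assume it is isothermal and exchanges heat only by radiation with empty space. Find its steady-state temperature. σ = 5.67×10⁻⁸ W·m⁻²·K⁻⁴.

At steady state, absorbed solar power + internal power = radiated power.
Absorbed: α·S·A_cross = 0.31·1180·5.309 = 1942 W (cross-section πr²).
Total input = 1942 + 2290 = 4232 W.
Radiated: εσ·A_surf·T⁴ with A_surf = 4πr² = 21.24 m².
T⁴ = 4232/(0.31·5.67×10⁻⁸·21.24) = 1.134×10¹⁰ K⁴.

T ≈ 326 K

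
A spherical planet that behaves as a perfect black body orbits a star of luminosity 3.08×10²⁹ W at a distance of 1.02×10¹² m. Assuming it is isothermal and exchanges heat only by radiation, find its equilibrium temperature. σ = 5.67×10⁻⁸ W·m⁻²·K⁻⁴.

First find the stellar flux at distance d: S = L/(4πd²) = 3.08×10²⁹/(4π·(1.02×10¹²)²) = 23560 W/m².
For an isothermal sphere, absorbed (1−a)S·πr² = emitted σ·4πr²·T⁴, so T⁴ = (1−a)S/(4σ).
T⁴ = 1.00·23560/(4·5.67×10⁻⁸) = 1.039×10¹¹ K⁴.

T ≈ 568 K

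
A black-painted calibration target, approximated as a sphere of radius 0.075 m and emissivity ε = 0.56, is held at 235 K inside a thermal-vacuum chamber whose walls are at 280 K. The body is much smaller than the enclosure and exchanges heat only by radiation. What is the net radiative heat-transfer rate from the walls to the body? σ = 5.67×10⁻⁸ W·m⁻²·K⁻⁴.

P_net ≈ 6.95 W

For a small grey body in a large enclosure: P_net = εσA(T_body⁴ − T_wall⁴).
A = 4πr² = 0.07069 m²; T_body⁴ − T_wall⁴ = 3.050×10⁹ − 6.147×10⁹ = -3.097×10⁹ K⁴.
|P_net| = 0.56·5.67×10⁻⁸·0.07069·3.097×10⁹.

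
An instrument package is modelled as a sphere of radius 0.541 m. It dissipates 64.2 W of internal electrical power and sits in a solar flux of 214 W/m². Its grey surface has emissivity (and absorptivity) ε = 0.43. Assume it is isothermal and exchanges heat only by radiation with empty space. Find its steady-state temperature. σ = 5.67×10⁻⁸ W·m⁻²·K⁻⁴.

At steady state, absorbed solar power + internal power = radiated power.
Absorbed: α·S·A_cross = 0.43·214·0.9195 = 84.61 W (cross-section πr²).
Total input = 84.61 + 64.2 = 148.8 W.
Radiated: εσ·A_surf·T⁴ with A_surf = 4πr² = 3.678 m².
T⁴ = 148.8/(0.43·5.67×10⁻⁸·3.678) = 1.660×10⁹ K⁴.

T ≈ 202 K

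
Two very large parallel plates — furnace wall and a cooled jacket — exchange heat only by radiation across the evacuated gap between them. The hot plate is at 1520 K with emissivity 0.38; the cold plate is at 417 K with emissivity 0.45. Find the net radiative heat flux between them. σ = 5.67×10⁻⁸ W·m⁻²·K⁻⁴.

For two infinite grey parallel plates, q = σ(T₁⁴ − T₂⁴)/(1/ε₁ + 1/ε₂ − 1).
T₁⁴ − T₂⁴ = 5.338×10¹² − 3.024×10¹⁰ = 5.308×10¹² K⁴.
1/ε₁ + 1/ε₂ − 1 = 2.632 + 2.222 − 1 = 3.854.
q = 5.67×10⁻⁸ × 5.308×10¹² / 3.854.

q ≈ 78100 W/m²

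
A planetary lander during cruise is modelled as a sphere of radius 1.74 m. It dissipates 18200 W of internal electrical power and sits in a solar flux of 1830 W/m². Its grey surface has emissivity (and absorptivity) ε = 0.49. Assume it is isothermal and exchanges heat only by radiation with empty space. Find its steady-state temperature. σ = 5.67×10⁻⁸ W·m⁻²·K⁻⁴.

T ≈ 399 K

At steady state, absorbed solar power + internal power = radiated power.
Absorbed: α·S·A_cross = 0.49·1830·9.511 = 8529 W (cross-section πr²).
Total input = 8529 + 18200 = 26730 W.
Radiated: εσ·A_surf·T⁴ with A_surf = 4πr² = 38.05 m².
T⁴ = 26730/(0.49·5.67×10⁻⁸·38.05) = 2.529×10¹⁰ K⁴.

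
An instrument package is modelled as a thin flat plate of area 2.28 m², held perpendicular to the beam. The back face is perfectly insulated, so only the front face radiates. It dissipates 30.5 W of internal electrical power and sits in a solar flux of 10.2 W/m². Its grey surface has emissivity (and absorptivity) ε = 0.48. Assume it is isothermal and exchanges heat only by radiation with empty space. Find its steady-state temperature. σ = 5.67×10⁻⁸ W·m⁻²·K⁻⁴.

T ≈ 161 K

At steady state, absorbed solar power + internal power = radiated power.
Absorbed: α·S·A_cross = 0.48·10.2·2.280 = 11.16 W (cross-section A).
Total input = 11.16 + 30.5 = 41.66 W.
Radiated: εσ·A_surf·T⁴ with A_surf = A = 2.280 m².
T⁴ = 41.66/(0.48·5.67×10⁻⁸·2.280) = 6.714×10⁸ K⁴.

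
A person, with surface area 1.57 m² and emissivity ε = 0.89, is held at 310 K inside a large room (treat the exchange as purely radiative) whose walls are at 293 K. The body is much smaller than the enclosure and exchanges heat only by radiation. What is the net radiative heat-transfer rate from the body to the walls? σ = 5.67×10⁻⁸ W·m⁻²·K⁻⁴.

P_net ≈ 148 W

For a small grey body in a large enclosure: P_net = εσA(T_body⁴ − T_wall⁴).
A = 1.57 m²; T_body⁴ − T_wall⁴ = 9.235×10⁹ − 7.370×10⁹ = 1.865×10⁹ K⁴.
|P_net| = 0.89·5.67×10⁻⁸·1.570·1.865×10⁹.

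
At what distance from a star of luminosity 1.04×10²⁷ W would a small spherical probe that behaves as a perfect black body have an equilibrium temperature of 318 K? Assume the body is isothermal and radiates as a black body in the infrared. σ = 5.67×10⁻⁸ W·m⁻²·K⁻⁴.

d ≈ 1.89×10¹¹ m

For an isothermal black-emitting sphere, (1−a)S·πr² = σ·4πr²·T⁴ ⇒ S = 4σT⁴/(1−a).
S = 4·5.67×10⁻⁸·(318)⁴/1.00 = 2319 W/m².
Flux falls as S = L/(4πd²), so d = √(L/(4πS)) = √(1.04×10²⁷/(4π·2319)).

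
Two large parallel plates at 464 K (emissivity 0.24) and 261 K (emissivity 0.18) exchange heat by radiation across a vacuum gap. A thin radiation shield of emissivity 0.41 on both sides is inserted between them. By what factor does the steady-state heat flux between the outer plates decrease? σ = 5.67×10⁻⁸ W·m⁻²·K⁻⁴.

factor ≈ 1.44

Without shield: q₀ = σΔ(T⁴)/(1/ε₁+1/ε₂−1) with denominator 8.722.
With shield the two gaps are in series; the resistances add: (1/ε₁+1/ε_s−1)+(1/ε_s+1/ε₂−1) = 5.606+6.995 = 12.60.
Heat-flux ratio q₀/q = 12.60/8.722.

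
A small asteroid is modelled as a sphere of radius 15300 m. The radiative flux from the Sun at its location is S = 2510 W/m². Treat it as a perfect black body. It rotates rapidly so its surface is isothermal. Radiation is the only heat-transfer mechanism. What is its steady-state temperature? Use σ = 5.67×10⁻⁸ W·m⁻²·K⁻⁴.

At equilibrium, absorbed power = emitted power.
Absorbing cross-section = πr² = 7.354×10⁸ m²; emitting surface = 4πr² = 2.942×10⁹ m² (ratio 4).
S·A_cross = εσ·A_surf·T⁴  ⇒  T⁴ = S/(4σ).
T⁴ = 1.00·2510/(4·5.67×10⁻⁸) = 1.107×10¹⁰ K⁴.
T = (1.107×10¹⁰)^(1/4).

T ≈ 324 K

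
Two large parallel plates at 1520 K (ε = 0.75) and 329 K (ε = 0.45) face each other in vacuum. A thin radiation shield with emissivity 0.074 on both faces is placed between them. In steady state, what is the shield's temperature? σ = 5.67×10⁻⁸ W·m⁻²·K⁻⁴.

T_s ≈ 1290 K

In steady state the net flux on the hot side equals that on the cold side.
σ(T₁⁴−T_s⁴)/D₁ = σ(T_s⁴−T₂⁴)/D₂, with D₁ = 1/ε₁+1/ε_s−1 = 13.85, D₂ = 1/ε_s+1/ε₂−1 = 14.74.
Solve for T_s⁴: T_s⁴ = (D₂·T₁⁴ + D₁·T₂⁴)/(D₁+D₂) = 2.758×10¹² K⁴.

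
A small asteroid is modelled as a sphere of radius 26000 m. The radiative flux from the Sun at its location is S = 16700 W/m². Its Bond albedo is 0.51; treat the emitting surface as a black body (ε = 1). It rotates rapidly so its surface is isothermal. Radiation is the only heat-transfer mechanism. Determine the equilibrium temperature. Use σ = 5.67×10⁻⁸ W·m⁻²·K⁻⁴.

T ≈ 436 K

At equilibrium, absorbed power = emitted power.
Absorbing cross-section = πr² = 2.124×10⁹ m²; emitting surface = 4πr² = 8.495×10⁹ m² (ratio 4).
(1−a)S·A_cross = εσ·A_surf·T⁴  ⇒  T⁴ = (1−a)S/(4σ).
T⁴ = 0.490·16700/(4·5.67×10⁻⁸) = 3.608×10¹⁰ K⁴.
T = (3.608×10¹⁰)^(1/4).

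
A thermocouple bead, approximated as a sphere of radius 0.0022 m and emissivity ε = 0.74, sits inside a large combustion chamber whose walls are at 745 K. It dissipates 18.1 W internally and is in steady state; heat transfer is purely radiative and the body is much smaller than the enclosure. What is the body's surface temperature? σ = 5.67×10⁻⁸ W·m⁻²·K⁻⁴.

For a small grey body in a large enclosure, net radiated power = εσA(T⁴ − T_w⁴).
Steady state: P = εσA(T⁴ − T_w⁴) with A = 4πr² = 6.082×10⁻⁵ m².
T⁴ = P/(εσA) + T_w⁴ = 18.1/(0.74·5.67×10⁻⁸·6.082×10⁻⁵) + (745)⁴
    = 7.093×10¹² + 3.081×10¹¹ = 7.401×10¹² K⁴.

T ≈ 1650 K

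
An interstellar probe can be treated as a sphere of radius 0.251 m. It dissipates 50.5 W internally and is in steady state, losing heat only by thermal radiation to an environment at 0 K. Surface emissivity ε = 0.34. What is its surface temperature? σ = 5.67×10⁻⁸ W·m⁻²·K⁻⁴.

T ≈ 240 K

Steady state: internal power = radiated power, P = εσA T⁴.
Radiating area A = 4πr² = 0.7917 m².
T⁴ = P/(εσA) = 50.5/(0.34·5.67×10⁻⁸·0.7917) = 3.309×10⁹ K⁴.
T = (3.309×10⁹)^(1/4).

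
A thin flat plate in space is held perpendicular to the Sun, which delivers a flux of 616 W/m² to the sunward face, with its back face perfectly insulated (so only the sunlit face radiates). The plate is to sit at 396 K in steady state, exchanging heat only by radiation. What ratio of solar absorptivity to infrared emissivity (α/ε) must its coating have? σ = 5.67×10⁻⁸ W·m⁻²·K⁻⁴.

α/ε ≈ 2.26

Balance: αS·A = εσ·1A·T⁴ ⇒ α/ε = σT⁴/S.
α/ε = 5.67×10⁻⁸·(396)⁴/616 = 5.67×10⁻⁸·2.459×10¹⁰/616.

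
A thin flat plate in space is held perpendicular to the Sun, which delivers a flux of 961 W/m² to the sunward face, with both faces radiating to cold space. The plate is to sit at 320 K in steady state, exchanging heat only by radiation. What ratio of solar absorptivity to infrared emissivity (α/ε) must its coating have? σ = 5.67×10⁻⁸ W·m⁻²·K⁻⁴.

Balance: αS·A = εσ·2A·T⁴ ⇒ α/ε = 2σT⁴/S.
α/ε = 2·5.67×10⁻⁸·(320)⁴/961 = 2·5.67×10⁻⁸·1.049×10¹⁰/961.

α/ε ≈ 1.24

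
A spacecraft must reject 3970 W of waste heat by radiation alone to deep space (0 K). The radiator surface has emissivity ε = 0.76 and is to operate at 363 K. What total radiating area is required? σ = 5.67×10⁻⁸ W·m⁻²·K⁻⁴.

P = εσA T⁴ ⇒ A = P/(εσT⁴).
T⁴ = 1.736×10¹⁰ K⁴.
A = 3970/(0.76 × 5.67×10⁻⁸ × 1.736×10¹⁰).

A ≈ 5.31 m²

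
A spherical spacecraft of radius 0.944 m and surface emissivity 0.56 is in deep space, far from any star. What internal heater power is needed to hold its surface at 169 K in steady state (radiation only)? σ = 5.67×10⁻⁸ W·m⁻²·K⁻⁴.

P ≈ 290 W

P = εσ·4πr²·T⁴.
4πr² = 11.20 m²; T⁴ = 8.157×10⁸ K⁴.
P = 0.56·5.67×10⁻⁸·11.20·8.157×10⁸.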